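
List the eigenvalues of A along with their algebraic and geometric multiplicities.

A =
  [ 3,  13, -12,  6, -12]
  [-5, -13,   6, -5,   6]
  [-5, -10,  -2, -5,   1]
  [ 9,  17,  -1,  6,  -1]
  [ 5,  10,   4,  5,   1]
λ = -3: alg = 3, geom = 2; λ = 2: alg = 2, geom = 1

Step 1 — factor the characteristic polynomial to read off the algebraic multiplicities:
  χ_A(x) = (x - 2)^2*(x + 3)^3

Step 2 — compute geometric multiplicities via the rank-nullity identity g(λ) = n − rank(A − λI):
  rank(A − (-3)·I) = 3, so dim ker(A − (-3)·I) = n − 3 = 2
  rank(A − (2)·I) = 4, so dim ker(A − (2)·I) = n − 4 = 1

Summary:
  λ = -3: algebraic multiplicity = 3, geometric multiplicity = 2
  λ = 2: algebraic multiplicity = 2, geometric multiplicity = 1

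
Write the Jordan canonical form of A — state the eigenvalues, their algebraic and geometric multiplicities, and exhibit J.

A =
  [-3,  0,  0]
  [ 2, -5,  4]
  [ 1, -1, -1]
J_2(-3) ⊕ J_1(-3)

The characteristic polynomial is
  det(x·I − A) = x^3 + 9*x^2 + 27*x + 27 = (x + 3)^3

Eigenvalues and multiplicities (the geometric multiplicity of λ is n − rank(A − λI), which equals the number of Jordan blocks for λ):
  λ = -3: algebraic multiplicity = 3, geometric multiplicity = 2

Determining the block sizes for each eigenvalue:
  λ = -3: 2 blocks summing to 3 forces exactly one block of size 2 and the rest size 1 → block sizes [2, 1]

Assembling the blocks gives a Jordan form
J =
  [-3,  1,  0]
  [ 0, -3,  0]
  [ 0,  0, -3]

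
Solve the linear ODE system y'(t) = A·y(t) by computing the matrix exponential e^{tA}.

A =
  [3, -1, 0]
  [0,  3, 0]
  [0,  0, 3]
e^{tA} =
  [exp(3*t), -t*exp(3*t), 0]
  [0, exp(3*t), 0]
  [0, 0, exp(3*t)]

Strategy: write A = P · J · P⁻¹ where J is a Jordan canonical form, so e^{tA} = P · e^{tJ} · P⁻¹, and e^{tJ} can be computed block-by-block.

A has Jordan form
J =
  [3, 1, 0]
  [0, 3, 0]
  [0, 0, 3]
(up to reordering of blocks).

Per-block formulas:
  For a 1×1 block at λ = 3: exp(t · [3]) = [e^(3t)].
  For a 2×2 Jordan block J_2(3): exp(t · J_2(3)) = e^(3t)·(I + t·N), where N is the 2×2 nilpotent shift.

After assembling e^{tJ} and conjugating by P, we get:

e^{tA} =
  [exp(3*t), -t*exp(3*t), 0]
  [0, exp(3*t), 0]
  [0, 0, exp(3*t)]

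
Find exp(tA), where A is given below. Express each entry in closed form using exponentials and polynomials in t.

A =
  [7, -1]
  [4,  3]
e^{tA} =
  [2*t*exp(5*t) + exp(5*t), -t*exp(5*t)]
  [4*t*exp(5*t), -2*t*exp(5*t) + exp(5*t)]

Strategy: write A = P · J · P⁻¹ where J is a Jordan canonical form, so e^{tA} = P · e^{tJ} · P⁻¹, and e^{tJ} can be computed block-by-block.

A has Jordan form
J =
  [5, 1]
  [0, 5]
(up to reordering of blocks).

Per-block formulas:
  For a 2×2 Jordan block J_2(5): exp(t · J_2(5)) = e^(5t)·(I + t·N), where N is the 2×2 nilpotent shift.

After assembling e^{tJ} and conjugating by P, we get:

e^{tA} =
  [2*t*exp(5*t) + exp(5*t), -t*exp(5*t)]
  [4*t*exp(5*t), -2*t*exp(5*t) + exp(5*t)]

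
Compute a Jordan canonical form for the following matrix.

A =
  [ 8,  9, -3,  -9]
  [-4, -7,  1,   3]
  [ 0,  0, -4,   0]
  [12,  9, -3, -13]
J_2(-4) ⊕ J_1(-4) ⊕ J_1(-4)

The characteristic polynomial is
  det(x·I − A) = x^4 + 16*x^3 + 96*x^2 + 256*x + 256 = (x + 4)^4

Eigenvalues and multiplicities (the geometric multiplicity of λ is n − rank(A − λI), which equals the number of Jordan blocks for λ):
  λ = -4: algebraic multiplicity = 4, geometric multiplicity = 3

Determining the block sizes for each eigenvalue:
  λ = -4: 3 blocks summing to 4 forces exactly one block of size 2 and the rest size 1 → block sizes [2, 1, 1]

Assembling the blocks gives a Jordan form
J =
  [-4,  1,  0,  0]
  [ 0, -4,  0,  0]
  [ 0,  0, -4,  0]
  [ 0,  0,  0, -4]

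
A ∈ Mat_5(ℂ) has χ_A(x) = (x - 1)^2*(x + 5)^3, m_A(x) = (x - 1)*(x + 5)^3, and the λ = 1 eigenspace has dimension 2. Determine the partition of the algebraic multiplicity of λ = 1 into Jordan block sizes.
Block sizes for λ = 1: [1, 1]

Step 1 — from the characteristic polynomial, algebraic multiplicity of λ = 1 is 2. From dim ker(A − (1)·I) = 2, there are exactly 2 Jordan blocks for λ = 1.
Step 2 — from the minimal polynomial, the factor (x − 1) tells us the largest block for λ = 1 has size 1.
Step 3 — with total size 2, 2 blocks, and largest block 1, the block sizes (in nonincreasing order) are [1, 1].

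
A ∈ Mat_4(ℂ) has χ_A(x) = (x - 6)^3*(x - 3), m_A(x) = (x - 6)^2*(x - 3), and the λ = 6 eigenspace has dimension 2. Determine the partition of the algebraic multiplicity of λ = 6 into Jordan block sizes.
Block sizes for λ = 6: [2, 1]

Step 1 — from the characteristic polynomial, algebraic multiplicity of λ = 6 is 3. From dim ker(A − (6)·I) = 2, there are exactly 2 Jordan blocks for λ = 6.
Step 2 — from the minimal polynomial, the factor (x − 6)^2 tells us the largest block for λ = 6 has size 2.
Step 3 — with total size 3, 2 blocks, and largest block 2, the block sizes (in nonincreasing order) are [2, 1].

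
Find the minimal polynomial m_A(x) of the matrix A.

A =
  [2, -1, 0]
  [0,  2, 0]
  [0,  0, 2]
x^2 - 4*x + 4

The characteristic polynomial is χ_A(x) = (x - 2)^3, so the eigenvalues are known. The minimal polynomial is
  m_A(x) = Π_λ (x − λ)^{k_λ}
where k_λ is the size of the *largest* Jordan block for λ (equivalently, the smallest k with (A − λI)^k v = 0 for every generalised eigenvector v of λ).

  λ = 2: largest Jordan block has size 2, contributing (x − 2)^2

So m_A(x) = (x - 2)^2 = x^2 - 4*x + 4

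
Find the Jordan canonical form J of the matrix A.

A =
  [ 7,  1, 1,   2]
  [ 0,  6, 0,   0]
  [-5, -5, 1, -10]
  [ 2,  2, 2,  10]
J_2(6) ⊕ J_1(6) ⊕ J_1(6)

The characteristic polynomial is
  det(x·I − A) = x^4 - 24*x^3 + 216*x^2 - 864*x + 1296 = (x - 6)^4

Eigenvalues and multiplicities (the geometric multiplicity of λ is n − rank(A − λI), which equals the number of Jordan blocks for λ):
  λ = 6: algebraic multiplicity = 4, geometric multiplicity = 3

Determining the block sizes for each eigenvalue:
  λ = 6: 3 blocks summing to 4 forces exactly one block of size 2 and the rest size 1 → block sizes [2, 1, 1]

Assembling the blocks gives a Jordan form
J =
  [6, 1, 0, 0]
  [0, 6, 0, 0]
  [0, 0, 6, 0]
  [0, 0, 0, 6]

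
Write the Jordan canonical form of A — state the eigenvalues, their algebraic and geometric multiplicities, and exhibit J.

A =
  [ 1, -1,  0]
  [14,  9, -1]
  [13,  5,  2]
J_3(4)

The characteristic polynomial is
  det(x·I − A) = x^3 - 12*x^2 + 48*x - 64 = (x - 4)^3

Eigenvalues and multiplicities (the geometric multiplicity of λ is n − rank(A − λI), which equals the number of Jordan blocks for λ):
  λ = 4: algebraic multiplicity = 3, geometric multiplicity = 1

Determining the block sizes for each eigenvalue:
  λ = 4: one block (gm = 1), so the single block has size am = 3 → block sizes [3]

Assembling the blocks gives a Jordan form
J =
  [4, 1, 0]
  [0, 4, 1]
  [0, 0, 4]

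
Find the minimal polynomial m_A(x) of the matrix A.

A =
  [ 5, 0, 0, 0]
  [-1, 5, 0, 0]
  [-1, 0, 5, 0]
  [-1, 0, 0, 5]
x^2 - 10*x + 25

The characteristic polynomial is χ_A(x) = (x - 5)^4, so the eigenvalues are known. The minimal polynomial is
  m_A(x) = Π_λ (x − λ)^{k_λ}
where k_λ is the size of the *largest* Jordan block for λ (equivalently, the smallest k with (A − λI)^k v = 0 for every generalised eigenvector v of λ).

  λ = 5: largest Jordan block has size 2, contributing (x − 5)^2

So m_A(x) = (x - 5)^2 = x^2 - 10*x + 25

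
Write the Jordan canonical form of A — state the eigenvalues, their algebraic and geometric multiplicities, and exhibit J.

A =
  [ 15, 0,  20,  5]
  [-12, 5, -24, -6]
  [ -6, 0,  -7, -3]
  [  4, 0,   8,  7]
J_2(5) ⊕ J_1(5) ⊕ J_1(5)

The characteristic polynomial is
  det(x·I − A) = x^4 - 20*x^3 + 150*x^2 - 500*x + 625 = (x - 5)^4

Eigenvalues and multiplicities (the geometric multiplicity of λ is n − rank(A − λI), which equals the number of Jordan blocks for λ):
  λ = 5: algebraic multiplicity = 4, geometric multiplicity = 3

Determining the block sizes for each eigenvalue:
  λ = 5: 3 blocks summing to 4 forces exactly one block of size 2 and the rest size 1 → block sizes [2, 1, 1]

Assembling the blocks gives a Jordan form
J =
  [5, 1, 0, 0]
  [0, 5, 0, 0]
  [0, 0, 5, 0]
  [0, 0, 0, 5]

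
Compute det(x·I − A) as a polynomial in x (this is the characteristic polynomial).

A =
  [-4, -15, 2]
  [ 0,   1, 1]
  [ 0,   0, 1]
x^3 + 2*x^2 - 7*x + 4

Expanding det(x·I − A) (e.g. by cofactor expansion or by noting that A is similar to its Jordan form J, which has the same characteristic polynomial as A) gives
  χ_A(x) = x^3 + 2*x^2 - 7*x + 4
which factors as (x - 1)^2*(x + 4). The eigenvalues (with algebraic multiplicities) are λ = -4 with multiplicity 1, λ = 1 with multiplicity 2.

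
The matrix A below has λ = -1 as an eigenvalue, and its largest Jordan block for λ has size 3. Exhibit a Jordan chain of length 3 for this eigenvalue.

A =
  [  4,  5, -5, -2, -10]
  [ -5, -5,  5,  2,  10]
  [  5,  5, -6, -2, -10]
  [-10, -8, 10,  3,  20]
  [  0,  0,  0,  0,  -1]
A Jordan chain for λ = -1 of length 3:
v_1 = (-5, 0, -5, 0, 0)ᵀ
v_2 = (5, -5, 5, -10, 0)ᵀ
v_3 = (1, 0, 0, 0, 0)ᵀ

Let N = A − (-1)·I. We want v_3 with N^3 v_3 = 0 but N^2 v_3 ≠ 0; then v_{j-1} := N · v_j for j = 3, …, 2.

Pick v_3 = (1, 0, 0, 0, 0)ᵀ.
Then v_2 = N · v_3 = (5, -5, 5, -10, 0)ᵀ.
Then v_1 = N · v_2 = (-5, 0, -5, 0, 0)ᵀ.

Sanity check: (A − (-1)·I) v_1 = (0, 0, 0, 0, 0)ᵀ = 0. ✓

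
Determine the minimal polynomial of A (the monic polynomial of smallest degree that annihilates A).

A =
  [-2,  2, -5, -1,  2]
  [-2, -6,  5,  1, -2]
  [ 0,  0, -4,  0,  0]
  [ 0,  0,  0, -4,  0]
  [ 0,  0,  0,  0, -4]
x^2 + 8*x + 16

The characteristic polynomial is χ_A(x) = (x + 4)^5, so the eigenvalues are known. The minimal polynomial is
  m_A(x) = Π_λ (x − λ)^{k_λ}
where k_λ is the size of the *largest* Jordan block for λ (equivalently, the smallest k with (A − λI)^k v = 0 for every generalised eigenvector v of λ).

  λ = -4: largest Jordan block has size 2, contributing (x + 4)^2

So m_A(x) = (x + 4)^2 = x^2 + 8*x + 16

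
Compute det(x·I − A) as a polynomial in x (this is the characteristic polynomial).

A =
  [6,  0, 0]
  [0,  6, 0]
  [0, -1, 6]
x^3 - 18*x^2 + 108*x - 216

Expanding det(x·I − A) (e.g. by cofactor expansion or by noting that A is similar to its Jordan form J, which has the same characteristic polynomial as A) gives
  χ_A(x) = x^3 - 18*x^2 + 108*x - 216
which factors as (x - 6)^3. The eigenvalues (with algebraic multiplicities) are λ = 6 with multiplicity 3.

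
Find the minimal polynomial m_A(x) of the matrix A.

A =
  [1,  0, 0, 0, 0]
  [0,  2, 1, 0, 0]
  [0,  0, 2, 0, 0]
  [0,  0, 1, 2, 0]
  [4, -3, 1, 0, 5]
x^4 - 10*x^3 + 33*x^2 - 44*x + 20

The characteristic polynomial is χ_A(x) = (x - 5)*(x - 2)^3*(x - 1), so the eigenvalues are known. The minimal polynomial is
  m_A(x) = Π_λ (x − λ)^{k_λ}
where k_λ is the size of the *largest* Jordan block for λ (equivalently, the smallest k with (A − λI)^k v = 0 for every generalised eigenvector v of λ).

  λ = 1: largest Jordan block has size 1, contributing (x − 1)
  λ = 2: largest Jordan block has size 2, contributing (x − 2)^2
  λ = 5: largest Jordan block has size 1, contributing (x − 5)

So m_A(x) = (x - 5)*(x - 2)^2*(x - 1) = x^4 - 10*x^3 + 33*x^2 - 44*x + 20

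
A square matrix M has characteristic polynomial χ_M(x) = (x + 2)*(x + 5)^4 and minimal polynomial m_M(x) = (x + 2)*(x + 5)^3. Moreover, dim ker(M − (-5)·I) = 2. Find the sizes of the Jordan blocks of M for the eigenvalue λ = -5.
Block sizes for λ = -5: [3, 1]

Step 1 — from the characteristic polynomial, algebraic multiplicity of λ = -5 is 4. From dim ker(M − (-5)·I) = 2, there are exactly 2 Jordan blocks for λ = -5.
Step 2 — from the minimal polynomial, the factor (x + 5)^3 tells us the largest block for λ = -5 has size 3.
Step 3 — with total size 4, 2 blocks, and largest block 3, the block sizes (in nonincreasing order) are [3, 1].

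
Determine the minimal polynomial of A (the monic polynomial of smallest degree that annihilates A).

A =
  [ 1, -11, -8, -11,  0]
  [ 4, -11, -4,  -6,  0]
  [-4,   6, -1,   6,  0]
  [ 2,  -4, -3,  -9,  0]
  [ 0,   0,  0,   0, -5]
x^3 + 15*x^2 + 75*x + 125

The characteristic polynomial is χ_A(x) = (x + 5)^5, so the eigenvalues are known. The minimal polynomial is
  m_A(x) = Π_λ (x − λ)^{k_λ}
where k_λ is the size of the *largest* Jordan block for λ (equivalently, the smallest k with (A − λI)^k v = 0 for every generalised eigenvector v of λ).

  λ = -5: largest Jordan block has size 3, contributing (x + 5)^3

So m_A(x) = (x + 5)^3 = x^3 + 15*x^2 + 75*x + 125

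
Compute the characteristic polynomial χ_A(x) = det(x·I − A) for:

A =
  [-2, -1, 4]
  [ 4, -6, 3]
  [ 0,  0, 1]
x^3 + 7*x^2 + 8*x - 16

Expanding det(x·I − A) (e.g. by cofactor expansion or by noting that A is similar to its Jordan form J, which has the same characteristic polynomial as A) gives
  χ_A(x) = x^3 + 7*x^2 + 8*x - 16
which factors as (x - 1)*(x + 4)^2. The eigenvalues (with algebraic multiplicities) are λ = -4 with multiplicity 2, λ = 1 with multiplicity 1.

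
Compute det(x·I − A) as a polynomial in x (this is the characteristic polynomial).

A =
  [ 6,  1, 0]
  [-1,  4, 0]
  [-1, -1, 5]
x^3 - 15*x^2 + 75*x - 125

Expanding det(x·I − A) (e.g. by cofactor expansion or by noting that A is similar to its Jordan form J, which has the same characteristic polynomial as A) gives
  χ_A(x) = x^3 - 15*x^2 + 75*x - 125
which factors as (x - 5)^3. The eigenvalues (with algebraic multiplicities) are λ = 5 with multiplicity 3.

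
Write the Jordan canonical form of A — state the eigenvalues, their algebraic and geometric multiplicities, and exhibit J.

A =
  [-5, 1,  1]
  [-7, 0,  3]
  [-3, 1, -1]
J_3(-2)

The characteristic polynomial is
  det(x·I − A) = x^3 + 6*x^2 + 12*x + 8 = (x + 2)^3

Eigenvalues and multiplicities (the geometric multiplicity of λ is n − rank(A − λI), which equals the number of Jordan blocks for λ):
  λ = -2: algebraic multiplicity = 3, geometric multiplicity = 1

Determining the block sizes for each eigenvalue:
  λ = -2: one block (gm = 1), so the single block has size am = 3 → block sizes [3]

Assembling the blocks gives a Jordan form
J =
  [-2,  1,  0]
  [ 0, -2,  1]
  [ 0,  0, -2]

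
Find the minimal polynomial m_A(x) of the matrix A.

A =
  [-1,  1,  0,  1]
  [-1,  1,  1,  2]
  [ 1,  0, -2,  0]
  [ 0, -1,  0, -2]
x^3 + 3*x^2 + 3*x + 1

The characteristic polynomial is χ_A(x) = (x + 1)^4, so the eigenvalues are known. The minimal polynomial is
  m_A(x) = Π_λ (x − λ)^{k_λ}
where k_λ is the size of the *largest* Jordan block for λ (equivalently, the smallest k with (A − λI)^k v = 0 for every generalised eigenvector v of λ).

  λ = -1: largest Jordan block has size 3, contributing (x + 1)^3

So m_A(x) = (x + 1)^3 = x^3 + 3*x^2 + 3*x + 1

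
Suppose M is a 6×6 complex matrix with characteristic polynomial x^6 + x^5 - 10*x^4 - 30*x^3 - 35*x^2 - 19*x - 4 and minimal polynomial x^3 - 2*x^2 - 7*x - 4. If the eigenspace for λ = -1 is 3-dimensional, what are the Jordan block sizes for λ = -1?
Block sizes for λ = -1: [2, 2, 1]

Step 1 — from the characteristic polynomial, algebraic multiplicity of λ = -1 is 5. From dim ker(M − (-1)·I) = 3, there are exactly 3 Jordan blocks for λ = -1.
Step 2 — from the minimal polynomial, the factor (x + 1)^2 tells us the largest block for λ = -1 has size 2.
Step 3 — with total size 5, 3 blocks, and largest block 2, the block sizes (in nonincreasing order) are [2, 2, 1].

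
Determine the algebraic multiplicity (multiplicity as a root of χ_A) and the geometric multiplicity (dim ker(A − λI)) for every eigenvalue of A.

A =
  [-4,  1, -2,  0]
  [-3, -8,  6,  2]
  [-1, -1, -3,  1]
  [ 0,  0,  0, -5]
λ = -5: alg = 4, geom = 2

Step 1 — factor the characteristic polynomial to read off the algebraic multiplicities:
  χ_A(x) = (x + 5)^4

Step 2 — compute geometric multiplicities via the rank-nullity identity g(λ) = n − rank(A − λI):
  rank(A − (-5)·I) = 2, so dim ker(A − (-5)·I) = n − 2 = 2

Summary:
  λ = -5: algebraic multiplicity = 4, geometric multiplicity = 2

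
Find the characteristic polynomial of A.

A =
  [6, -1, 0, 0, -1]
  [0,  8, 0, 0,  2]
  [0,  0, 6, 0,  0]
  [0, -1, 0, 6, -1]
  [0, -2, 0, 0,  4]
x^5 - 30*x^4 + 360*x^3 - 2160*x^2 + 6480*x - 7776

Expanding det(x·I − A) (e.g. by cofactor expansion or by noting that A is similar to its Jordan form J, which has the same characteristic polynomial as A) gives
  χ_A(x) = x^5 - 30*x^4 + 360*x^3 - 2160*x^2 + 6480*x - 7776
which factors as (x - 6)^5. The eigenvalues (with algebraic multiplicities) are λ = 6 with multiplicity 5.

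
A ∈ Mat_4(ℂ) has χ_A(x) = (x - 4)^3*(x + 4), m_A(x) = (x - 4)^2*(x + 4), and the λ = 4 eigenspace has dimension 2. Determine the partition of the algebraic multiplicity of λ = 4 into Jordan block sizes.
Block sizes for λ = 4: [2, 1]

Step 1 — from the characteristic polynomial, algebraic multiplicity of λ = 4 is 3. From dim ker(A − (4)·I) = 2, there are exactly 2 Jordan blocks for λ = 4.
Step 2 — from the minimal polynomial, the factor (x − 4)^2 tells us the largest block for λ = 4 has size 2.
Step 3 — with total size 3, 2 blocks, and largest block 2, the block sizes (in nonincreasing order) are [2, 1].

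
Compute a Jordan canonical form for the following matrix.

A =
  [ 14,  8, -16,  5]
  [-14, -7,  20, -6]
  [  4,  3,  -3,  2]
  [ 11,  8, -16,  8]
J_2(3) ⊕ J_2(3)

The characteristic polynomial is
  det(x·I − A) = x^4 - 12*x^3 + 54*x^2 - 108*x + 81 = (x - 3)^4

Eigenvalues and multiplicities (the geometric multiplicity of λ is n − rank(A − λI), which equals the number of Jordan blocks for λ):
  λ = 3: algebraic multiplicity = 4, geometric multiplicity = 2

Determining the block sizes for each eigenvalue:
  λ = 3: with am = 4 and gm = 2, the partition is not yet determined (e.g. several partitions of 4 into 2 parts exist). Let N = A − (3)·I. Computing rank(N^1) = 2, rank(N^2) = 0; the number of blocks of size ≥ j is rank(N^{j−1}) − rank(N^j), giving [2, 2]. So we have 2 block(s) of size 2 → block sizes [2, 2]

Assembling the blocks gives a Jordan form
J =
  [3, 1, 0, 0]
  [0, 3, 0, 0]
  [0, 0, 3, 1]
  [0, 0, 0, 3]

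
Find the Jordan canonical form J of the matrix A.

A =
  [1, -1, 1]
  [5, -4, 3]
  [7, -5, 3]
J_3(0)

The characteristic polynomial is
  det(x·I − A) = x^3

Eigenvalues and multiplicities (the geometric multiplicity of λ is n − rank(A − λI), which equals the number of Jordan blocks for λ):
  λ = 0: algebraic multiplicity = 3, geometric multiplicity = 1

Determining the block sizes for each eigenvalue:
  λ = 0: one block (gm = 1), so the single block has size am = 3 → block sizes [3]

Assembling the blocks gives a Jordan form
J =
  [0, 1, 0]
  [0, 0, 1]
  [0, 0, 0]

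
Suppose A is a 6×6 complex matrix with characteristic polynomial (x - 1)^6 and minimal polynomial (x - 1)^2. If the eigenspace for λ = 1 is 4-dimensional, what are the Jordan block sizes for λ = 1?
Block sizes for λ = 1: [2, 2, 1, 1]

Step 1 — from the characteristic polynomial, algebraic multiplicity of λ = 1 is 6. From dim ker(A − (1)·I) = 4, there are exactly 4 Jordan blocks for λ = 1.
Step 2 — from the minimal polynomial, the factor (x − 1)^2 tells us the largest block for λ = 1 has size 2.
Step 3 — with total size 6, 4 blocks, and largest block 2, the block sizes (in nonincreasing order) are [2, 2, 1, 1].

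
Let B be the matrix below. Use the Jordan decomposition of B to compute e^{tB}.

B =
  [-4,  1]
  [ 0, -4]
e^{tB} =
  [exp(-4*t), t*exp(-4*t)]
  [0, exp(-4*t)]

Strategy: write B = P · J · P⁻¹ where J is a Jordan canonical form, so e^{tB} = P · e^{tJ} · P⁻¹, and e^{tJ} can be computed block-by-block.

B has Jordan form
J =
  [-4,  1]
  [ 0, -4]
(up to reordering of blocks).

Per-block formulas:
  For a 2×2 Jordan block J_2(-4): exp(t · J_2(-4)) = e^(-4t)·(I + t·N), where N is the 2×2 nilpotent shift.

After assembling e^{tJ} and conjugating by P, we get:

e^{tB} =
  [exp(-4*t), t*exp(-4*t)]
  [0, exp(-4*t)]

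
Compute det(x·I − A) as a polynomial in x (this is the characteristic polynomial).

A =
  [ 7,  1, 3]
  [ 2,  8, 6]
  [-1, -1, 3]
x^3 - 18*x^2 + 108*x - 216

Expanding det(x·I − A) (e.g. by cofactor expansion or by noting that A is similar to its Jordan form J, which has the same characteristic polynomial as A) gives
  χ_A(x) = x^3 - 18*x^2 + 108*x - 216
which factors as (x - 6)^3. The eigenvalues (with algebraic multiplicities) are λ = 6 with multiplicity 3.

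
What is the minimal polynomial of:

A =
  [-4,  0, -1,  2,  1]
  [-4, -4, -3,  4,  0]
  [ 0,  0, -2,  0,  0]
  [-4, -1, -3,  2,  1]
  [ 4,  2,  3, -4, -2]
x^3 + 6*x^2 + 12*x + 8

The characteristic polynomial is χ_A(x) = (x + 2)^5, so the eigenvalues are known. The minimal polynomial is
  m_A(x) = Π_λ (x − λ)^{k_λ}
where k_λ is the size of the *largest* Jordan block for λ (equivalently, the smallest k with (A − λI)^k v = 0 for every generalised eigenvector v of λ).

  λ = -2: largest Jordan block has size 3, contributing (x + 2)^3

So m_A(x) = (x + 2)^3 = x^3 + 6*x^2 + 12*x + 8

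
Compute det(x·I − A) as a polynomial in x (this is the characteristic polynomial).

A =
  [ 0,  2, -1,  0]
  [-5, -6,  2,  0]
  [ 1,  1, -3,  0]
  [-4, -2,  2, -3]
x^4 + 12*x^3 + 54*x^2 + 108*x + 81

Expanding det(x·I − A) (e.g. by cofactor expansion or by noting that A is similar to its Jordan form J, which has the same characteristic polynomial as A) gives
  χ_A(x) = x^4 + 12*x^3 + 54*x^2 + 108*x + 81
which factors as (x + 3)^4. The eigenvalues (with algebraic multiplicities) are λ = -3 with multiplicity 4.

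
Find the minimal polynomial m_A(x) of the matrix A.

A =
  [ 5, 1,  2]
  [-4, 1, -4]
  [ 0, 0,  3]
x^2 - 6*x + 9

The characteristic polynomial is χ_A(x) = (x - 3)^3, so the eigenvalues are known. The minimal polynomial is
  m_A(x) = Π_λ (x − λ)^{k_λ}
where k_λ is the size of the *largest* Jordan block for λ (equivalently, the smallest k with (A − λI)^k v = 0 for every generalised eigenvector v of λ).

  λ = 3: largest Jordan block has size 2, contributing (x − 3)^2

So m_A(x) = (x - 3)^2 = x^2 - 6*x + 9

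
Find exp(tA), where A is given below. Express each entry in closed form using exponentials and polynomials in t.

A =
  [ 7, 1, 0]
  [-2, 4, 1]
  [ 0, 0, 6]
e^{tA} =
  [2*exp(6*t) - exp(5*t), exp(6*t) - exp(5*t), t*exp(6*t) - exp(6*t) + exp(5*t)]
  [-2*exp(6*t) + 2*exp(5*t), -exp(6*t) + 2*exp(5*t), -t*exp(6*t) + 2*exp(6*t) - 2*exp(5*t)]
  [0, 0, exp(6*t)]

Strategy: write A = P · J · P⁻¹ where J is a Jordan canonical form, so e^{tA} = P · e^{tJ} · P⁻¹, and e^{tJ} can be computed block-by-block.

A has Jordan form
J =
  [5, 0, 0]
  [0, 6, 1]
  [0, 0, 6]
(up to reordering of blocks).

Per-block formulas:
  For a 1×1 block at λ = 5: exp(t · [5]) = [e^(5t)].
  For a 2×2 Jordan block J_2(6): exp(t · J_2(6)) = e^(6t)·(I + t·N), where N is the 2×2 nilpotent shift.

After assembling e^{tJ} and conjugating by P, we get:

e^{tA} =
  [2*exp(6*t) - exp(5*t), exp(6*t) - exp(5*t), t*exp(6*t) - exp(6*t) + exp(5*t)]
  [-2*exp(6*t) + 2*exp(5*t), -exp(6*t) + 2*exp(5*t), -t*exp(6*t) + 2*exp(6*t) - 2*exp(5*t)]
  [0, 0, exp(6*t)]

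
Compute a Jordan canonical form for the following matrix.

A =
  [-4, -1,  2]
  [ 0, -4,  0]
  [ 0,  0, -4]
J_2(-4) ⊕ J_1(-4)

The characteristic polynomial is
  det(x·I − A) = x^3 + 12*x^2 + 48*x + 64 = (x + 4)^3

Eigenvalues and multiplicities (the geometric multiplicity of λ is n − rank(A − λI), which equals the number of Jordan blocks for λ):
  λ = -4: algebraic multiplicity = 3, geometric multiplicity = 2

Determining the block sizes for each eigenvalue:
  λ = -4: 2 blocks summing to 3 forces exactly one block of size 2 and the rest size 1 → block sizes [2, 1]

Assembling the blocks gives a Jordan form
J =
  [-4,  1,  0]
  [ 0, -4,  0]
  [ 0,  0, -4]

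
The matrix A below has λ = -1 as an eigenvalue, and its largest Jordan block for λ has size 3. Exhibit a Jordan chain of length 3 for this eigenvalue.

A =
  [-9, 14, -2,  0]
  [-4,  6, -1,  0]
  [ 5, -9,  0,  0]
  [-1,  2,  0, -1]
A Jordan chain for λ = -1 of length 3:
v_1 = (-2, -1, 1, 0)ᵀ
v_2 = (-8, -4, 5, -1)ᵀ
v_3 = (1, 0, 0, 0)ᵀ

Let N = A − (-1)·I. We want v_3 with N^3 v_3 = 0 but N^2 v_3 ≠ 0; then v_{j-1} := N · v_j for j = 3, …, 2.

Pick v_3 = (1, 0, 0, 0)ᵀ.
Then v_2 = N · v_3 = (-8, -4, 5, -1)ᵀ.
Then v_1 = N · v_2 = (-2, -1, 1, 0)ᵀ.

Sanity check: (A − (-1)·I) v_1 = (0, 0, 0, 0)ᵀ = 0. ✓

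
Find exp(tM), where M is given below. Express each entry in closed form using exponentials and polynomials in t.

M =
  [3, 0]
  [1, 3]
e^{tM} =
  [exp(3*t), 0]
  [t*exp(3*t), exp(3*t)]

Strategy: write M = P · J · P⁻¹ where J is a Jordan canonical form, so e^{tM} = P · e^{tJ} · P⁻¹, and e^{tJ} can be computed block-by-block.

M has Jordan form
J =
  [3, 1]
  [0, 3]
(up to reordering of blocks).

Per-block formulas:
  For a 2×2 Jordan block J_2(3): exp(t · J_2(3)) = e^(3t)·(I + t·N), where N is the 2×2 nilpotent shift.

After assembling e^{tJ} and conjugating by P, we get:

e^{tM} =
  [exp(3*t), 0]
  [t*exp(3*t), exp(3*t)]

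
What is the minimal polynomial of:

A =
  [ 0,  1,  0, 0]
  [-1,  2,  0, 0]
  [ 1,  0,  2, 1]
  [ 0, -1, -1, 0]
x^2 - 2*x + 1

The characteristic polynomial is χ_A(x) = (x - 1)^4, so the eigenvalues are known. The minimal polynomial is
  m_A(x) = Π_λ (x − λ)^{k_λ}
where k_λ is the size of the *largest* Jordan block for λ (equivalently, the smallest k with (A − λI)^k v = 0 for every generalised eigenvector v of λ).

  λ = 1: largest Jordan block has size 2, contributing (x − 1)^2

So m_A(x) = (x - 1)^2 = x^2 - 2*x + 1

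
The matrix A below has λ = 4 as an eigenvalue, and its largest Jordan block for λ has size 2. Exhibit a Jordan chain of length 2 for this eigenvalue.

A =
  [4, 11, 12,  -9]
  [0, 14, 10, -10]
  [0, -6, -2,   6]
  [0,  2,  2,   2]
A Jordan chain for λ = 4 of length 2:
v_1 = (-1, 0, 0, 0)ᵀ
v_2 = (0, 1, -1, 0)ᵀ

Let N = A − (4)·I. We want v_2 with N^2 v_2 = 0 but N^1 v_2 ≠ 0; then v_{j-1} := N · v_j for j = 2, …, 2.

Pick v_2 = (0, 1, -1, 0)ᵀ.
Then v_1 = N · v_2 = (-1, 0, 0, 0)ᵀ.

Sanity check: (A − (4)·I) v_1 = (0, 0, 0, 0)ᵀ = 0. ✓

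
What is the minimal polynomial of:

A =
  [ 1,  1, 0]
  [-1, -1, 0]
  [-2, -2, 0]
x^2

The characteristic polynomial is χ_A(x) = x^3, so the eigenvalues are known. The minimal polynomial is
  m_A(x) = Π_λ (x − λ)^{k_λ}
where k_λ is the size of the *largest* Jordan block for λ (equivalently, the smallest k with (A − λI)^k v = 0 for every generalised eigenvector v of λ).

  λ = 0: largest Jordan block has size 2, contributing (x − 0)^2

So m_A(x) = x^2 = x^2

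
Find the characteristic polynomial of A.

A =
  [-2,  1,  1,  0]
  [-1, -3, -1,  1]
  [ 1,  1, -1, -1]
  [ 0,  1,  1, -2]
x^4 + 8*x^3 + 24*x^2 + 32*x + 16

Expanding det(x·I − A) (e.g. by cofactor expansion or by noting that A is similar to its Jordan form J, which has the same characteristic polynomial as A) gives
  χ_A(x) = x^4 + 8*x^3 + 24*x^2 + 32*x + 16
which factors as (x + 2)^4. The eigenvalues (with algebraic multiplicities) are λ = -2 with multiplicity 4.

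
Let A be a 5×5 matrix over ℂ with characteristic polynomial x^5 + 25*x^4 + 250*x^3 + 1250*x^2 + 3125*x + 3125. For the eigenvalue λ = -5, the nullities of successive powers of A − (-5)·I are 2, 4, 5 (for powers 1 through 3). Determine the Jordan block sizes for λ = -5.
Block sizes for λ = -5: [3, 2]

From the dimensions of kernels of powers, the number of Jordan blocks of size at least j is d_j − d_{j−1} where d_j = dim ker(N^j) (with d_0 = 0). Computing the differences gives [2, 2, 1].
The number of blocks of size exactly k is (#blocks of size ≥ k) − (#blocks of size ≥ k + 1), so the partition is: 1 block(s) of size 2, 1 block(s) of size 3.
In nonincreasing order the block sizes are [3, 2].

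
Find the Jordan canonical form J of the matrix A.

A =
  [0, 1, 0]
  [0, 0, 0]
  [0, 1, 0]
J_2(0) ⊕ J_1(0)

The characteristic polynomial is
  det(x·I − A) = x^3

Eigenvalues and multiplicities (the geometric multiplicity of λ is n − rank(A − λI), which equals the number of Jordan blocks for λ):
  λ = 0: algebraic multiplicity = 3, geometric multiplicity = 2

Determining the block sizes for each eigenvalue:
  λ = 0: 2 blocks summing to 3 forces exactly one block of size 2 and the rest size 1 → block sizes [2, 1]

Assembling the blocks gives a Jordan form
J =
  [0, 1, 0]
  [0, 0, 0]
  [0, 0, 0]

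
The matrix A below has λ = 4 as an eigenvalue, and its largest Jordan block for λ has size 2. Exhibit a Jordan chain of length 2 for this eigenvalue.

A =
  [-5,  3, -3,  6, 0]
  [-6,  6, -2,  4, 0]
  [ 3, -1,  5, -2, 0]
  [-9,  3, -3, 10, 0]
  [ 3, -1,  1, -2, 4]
A Jordan chain for λ = 4 of length 2:
v_1 = (-9, -6, 3, -9, 3)ᵀ
v_2 = (1, 0, 0, 0, 0)ᵀ

Let N = A − (4)·I. We want v_2 with N^2 v_2 = 0 but N^1 v_2 ≠ 0; then v_{j-1} := N · v_j for j = 2, …, 2.

Pick v_2 = (1, 0, 0, 0, 0)ᵀ.
Then v_1 = N · v_2 = (-9, -6, 3, -9, 3)ᵀ.

Sanity check: (A − (4)·I) v_1 = (0, 0, 0, 0, 0)ᵀ = 0. ✓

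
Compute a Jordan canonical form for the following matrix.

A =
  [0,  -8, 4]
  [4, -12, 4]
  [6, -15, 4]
J_1(-4) ⊕ J_2(-2)

The characteristic polynomial is
  det(x·I − A) = x^3 + 8*x^2 + 20*x + 16 = (x + 2)^2*(x + 4)

Eigenvalues and multiplicities (the geometric multiplicity of λ is n − rank(A − λI), which equals the number of Jordan blocks for λ):
  λ = -4: algebraic multiplicity = 1, geometric multiplicity = 1
  λ = -2: algebraic multiplicity = 2, geometric multiplicity = 1

Determining the block sizes for each eigenvalue:
  λ = -4: one block (gm = 1), so the single block has size am = 1 → block sizes [1]
  λ = -2: one block (gm = 1), so the single block has size am = 2 → block sizes [2]

Assembling the blocks gives a Jordan form
J =
  [-4,  0,  0]
  [ 0, -2,  1]
  [ 0,  0, -2]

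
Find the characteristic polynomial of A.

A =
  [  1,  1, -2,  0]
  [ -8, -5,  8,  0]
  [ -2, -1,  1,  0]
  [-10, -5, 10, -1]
x^4 + 4*x^3 + 6*x^2 + 4*x + 1

Expanding det(x·I − A) (e.g. by cofactor expansion or by noting that A is similar to its Jordan form J, which has the same characteristic polynomial as A) gives
  χ_A(x) = x^4 + 4*x^3 + 6*x^2 + 4*x + 1
which factors as (x + 1)^4. The eigenvalues (with algebraic multiplicities) are λ = -1 with multiplicity 4.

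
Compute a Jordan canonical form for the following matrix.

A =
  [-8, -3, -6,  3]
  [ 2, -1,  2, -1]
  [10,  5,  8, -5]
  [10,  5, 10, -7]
J_2(-2) ⊕ J_1(-2) ⊕ J_1(-2)

The characteristic polynomial is
  det(x·I − A) = x^4 + 8*x^3 + 24*x^2 + 32*x + 16 = (x + 2)^4

Eigenvalues and multiplicities (the geometric multiplicity of λ is n − rank(A − λI), which equals the number of Jordan blocks for λ):
  λ = -2: algebraic multiplicity = 4, geometric multiplicity = 3

Determining the block sizes for each eigenvalue:
  λ = -2: 3 blocks summing to 4 forces exactly one block of size 2 and the rest size 1 → block sizes [2, 1, 1]

Assembling the blocks gives a Jordan form
J =
  [-2,  1,  0,  0]
  [ 0, -2,  0,  0]
  [ 0,  0, -2,  0]
  [ 0,  0,  0, -2]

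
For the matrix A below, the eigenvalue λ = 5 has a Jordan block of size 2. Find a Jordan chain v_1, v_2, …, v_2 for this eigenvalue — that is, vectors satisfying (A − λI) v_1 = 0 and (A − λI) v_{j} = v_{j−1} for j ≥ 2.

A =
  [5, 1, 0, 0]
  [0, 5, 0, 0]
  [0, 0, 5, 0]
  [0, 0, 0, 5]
A Jordan chain for λ = 5 of length 2:
v_1 = (1, 0, 0, 0)ᵀ
v_2 = (0, 1, 0, 0)ᵀ

Let N = A − (5)·I. We want v_2 with N^2 v_2 = 0 but N^1 v_2 ≠ 0; then v_{j-1} := N · v_j for j = 2, …, 2.

Pick v_2 = (0, 1, 0, 0)ᵀ.
Then v_1 = N · v_2 = (1, 0, 0, 0)ᵀ.

Sanity check: (A − (5)·I) v_1 = (0, 0, 0, 0)ᵀ = 0. ✓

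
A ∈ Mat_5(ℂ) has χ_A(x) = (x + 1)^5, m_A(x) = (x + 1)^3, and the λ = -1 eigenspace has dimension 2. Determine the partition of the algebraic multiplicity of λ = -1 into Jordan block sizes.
Block sizes for λ = -1: [3, 2]

Step 1 — from the characteristic polynomial, algebraic multiplicity of λ = -1 is 5. From dim ker(A − (-1)·I) = 2, there are exactly 2 Jordan blocks for λ = -1.
Step 2 — from the minimal polynomial, the factor (x + 1)^3 tells us the largest block for λ = -1 has size 3.
Step 3 — with total size 5, 2 blocks, and largest block 3, the block sizes (in nonincreasing order) are [3, 2].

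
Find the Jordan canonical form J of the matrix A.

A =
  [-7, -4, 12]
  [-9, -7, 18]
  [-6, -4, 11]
J_2(-1) ⊕ J_1(-1)

The characteristic polynomial is
  det(x·I − A) = x^3 + 3*x^2 + 3*x + 1 = (x + 1)^3

Eigenvalues and multiplicities (the geometric multiplicity of λ is n − rank(A − λI), which equals the number of Jordan blocks for λ):
  λ = -1: algebraic multiplicity = 3, geometric multiplicity = 2

Determining the block sizes for each eigenvalue:
  λ = -1: 2 blocks summing to 3 forces exactly one block of size 2 and the rest size 1 → block sizes [2, 1]

Assembling the blocks gives a Jordan form
J =
  [-1,  1,  0]
  [ 0, -1,  0]
  [ 0,  0, -1]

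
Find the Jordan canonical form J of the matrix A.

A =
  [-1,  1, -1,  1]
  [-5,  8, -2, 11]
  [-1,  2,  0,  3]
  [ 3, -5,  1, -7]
J_2(0) ⊕ J_2(0)

The characteristic polynomial is
  det(x·I − A) = x^4

Eigenvalues and multiplicities (the geometric multiplicity of λ is n − rank(A − λI), which equals the number of Jordan blocks for λ):
  λ = 0: algebraic multiplicity = 4, geometric multiplicity = 2

Determining the block sizes for each eigenvalue:
  λ = 0: with am = 4 and gm = 2, the partition is not yet determined (e.g. several partitions of 4 into 2 parts exist). Let N = A − (0)·I. Computing rank(N^1) = 2, rank(N^2) = 0; the number of blocks of size ≥ j is rank(N^{j−1}) − rank(N^j), giving [2, 2]. So we have 2 block(s) of size 2 → block sizes [2, 2]

Assembling the blocks gives a Jordan form
J =
  [0, 1, 0, 0]
  [0, 0, 0, 0]
  [0, 0, 0, 1]
  [0, 0, 0, 0]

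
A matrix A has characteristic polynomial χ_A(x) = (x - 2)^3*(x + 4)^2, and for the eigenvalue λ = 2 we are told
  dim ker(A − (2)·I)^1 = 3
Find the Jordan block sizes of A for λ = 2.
Block sizes for λ = 2: [1, 1, 1]

From the dimensions of kernels of powers, the number of Jordan blocks of size at least j is d_j − d_{j−1} where d_j = dim ker(N^j) (with d_0 = 0). Computing the differences gives [3].
The number of blocks of size exactly k is (#blocks of size ≥ k) − (#blocks of size ≥ k + 1), so the partition is: 3 block(s) of size 1.
In nonincreasing order the block sizes are [1, 1, 1].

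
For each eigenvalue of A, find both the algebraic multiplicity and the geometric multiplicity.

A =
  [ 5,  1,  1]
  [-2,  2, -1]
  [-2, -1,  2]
λ = 3: alg = 3, geom = 2

Step 1 — factor the characteristic polynomial to read off the algebraic multiplicities:
  χ_A(x) = (x - 3)^3

Step 2 — compute geometric multiplicities via the rank-nullity identity g(λ) = n − rank(A − λI):
  rank(A − (3)·I) = 1, so dim ker(A − (3)·I) = n − 1 = 2

Summary:
  λ = 3: algebraic multiplicity = 3, geometric multiplicity = 2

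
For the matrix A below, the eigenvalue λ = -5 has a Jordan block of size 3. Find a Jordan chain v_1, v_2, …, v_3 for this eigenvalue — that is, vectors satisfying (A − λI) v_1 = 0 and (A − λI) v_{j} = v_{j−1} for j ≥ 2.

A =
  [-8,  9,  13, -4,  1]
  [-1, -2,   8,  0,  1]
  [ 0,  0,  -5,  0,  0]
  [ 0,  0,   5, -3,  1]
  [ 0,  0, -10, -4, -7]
A Jordan chain for λ = -5 of length 3:
v_1 = (3, 1, 0, 0, 0)ᵀ
v_2 = (13, 8, 0, 5, -10)ᵀ
v_3 = (0, 0, 1, 0, 0)ᵀ

Let N = A − (-5)·I. We want v_3 with N^3 v_3 = 0 but N^2 v_3 ≠ 0; then v_{j-1} := N · v_j for j = 3, …, 2.

Pick v_3 = (0, 0, 1, 0, 0)ᵀ.
Then v_2 = N · v_3 = (13, 8, 0, 5, -10)ᵀ.
Then v_1 = N · v_2 = (3, 1, 0, 0, 0)ᵀ.

Sanity check: (A − (-5)·I) v_1 = (0, 0, 0, 0, 0)ᵀ = 0. ✓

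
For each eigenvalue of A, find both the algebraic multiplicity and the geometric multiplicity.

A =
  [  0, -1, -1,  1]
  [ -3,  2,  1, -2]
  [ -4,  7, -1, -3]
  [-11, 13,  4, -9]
λ = -2: alg = 4, geom = 2

Step 1 — factor the characteristic polynomial to read off the algebraic multiplicities:
  χ_A(x) = (x + 2)^4

Step 2 — compute geometric multiplicities via the rank-nullity identity g(λ) = n − rank(A − λI):
  rank(A − (-2)·I) = 2, so dim ker(A − (-2)·I) = n − 2 = 2

Summary:
  λ = -2: algebraic multiplicity = 4, geometric multiplicity = 2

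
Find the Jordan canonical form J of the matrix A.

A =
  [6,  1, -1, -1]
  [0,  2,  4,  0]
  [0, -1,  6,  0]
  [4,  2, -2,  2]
J_3(4) ⊕ J_1(4)

The characteristic polynomial is
  det(x·I − A) = x^4 - 16*x^3 + 96*x^2 - 256*x + 256 = (x - 4)^4

Eigenvalues and multiplicities (the geometric multiplicity of λ is n − rank(A − λI), which equals the number of Jordan blocks for λ):
  λ = 4: algebraic multiplicity = 4, geometric multiplicity = 2

Determining the block sizes for each eigenvalue:
  λ = 4: with am = 4 and gm = 2, the partition is not yet determined (e.g. several partitions of 4 into 2 parts exist). Let N = A − (4)·I. Computing rank(N^1) = 2, rank(N^2) = 1, rank(N^3) = 0; the number of blocks of size ≥ j is rank(N^{j−1}) − rank(N^j), giving [2, 1, 1]. So we have 1 block(s) of size 3, 1 block(s) of size 1 → block sizes [3, 1]

Assembling the blocks gives a Jordan form
J =
  [4, 1, 0, 0]
  [0, 4, 1, 0]
  [0, 0, 4, 0]
  [0, 0, 0, 4]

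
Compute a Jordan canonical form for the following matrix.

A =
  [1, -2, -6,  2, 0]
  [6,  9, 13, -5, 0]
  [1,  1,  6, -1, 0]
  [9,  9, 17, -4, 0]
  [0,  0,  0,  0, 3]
J_3(3) ⊕ J_1(3) ⊕ J_1(3)

The characteristic polynomial is
  det(x·I − A) = x^5 - 15*x^4 + 90*x^3 - 270*x^2 + 405*x - 243 = (x - 3)^5

Eigenvalues and multiplicities (the geometric multiplicity of λ is n − rank(A − λI), which equals the number of Jordan blocks for λ):
  λ = 3: algebraic multiplicity = 5, geometric multiplicity = 3

Determining the block sizes for each eigenvalue:
  λ = 3: with am = 5 and gm = 3, the partition is not yet determined (e.g. several partitions of 5 into 3 parts exist). Let N = A − (3)·I. Computing rank(N^1) = 2, rank(N^2) = 1, rank(N^3) = 0; the number of blocks of size ≥ j is rank(N^{j−1}) − rank(N^j), giving [3, 1, 1]. So we have 1 block(s) of size 3, 2 block(s) of size 1 → block sizes [3, 1, 1]

Assembling the blocks gives a Jordan form
J =
  [3, 1, 0, 0, 0]
  [0, 3, 1, 0, 0]
  [0, 0, 3, 0, 0]
  [0, 0, 0, 3, 0]
  [0, 0, 0, 0, 3]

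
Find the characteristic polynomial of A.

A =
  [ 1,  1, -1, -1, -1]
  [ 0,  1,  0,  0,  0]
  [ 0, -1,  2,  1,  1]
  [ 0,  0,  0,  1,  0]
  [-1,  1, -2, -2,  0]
x^5 - 5*x^4 + 10*x^3 - 10*x^2 + 5*x - 1

Expanding det(x·I − A) (e.g. by cofactor expansion or by noting that A is similar to its Jordan form J, which has the same characteristic polynomial as A) gives
  χ_A(x) = x^5 - 5*x^4 + 10*x^3 - 10*x^2 + 5*x - 1
which factors as (x - 1)^5. The eigenvalues (with algebraic multiplicities) are λ = 1 with multiplicity 5.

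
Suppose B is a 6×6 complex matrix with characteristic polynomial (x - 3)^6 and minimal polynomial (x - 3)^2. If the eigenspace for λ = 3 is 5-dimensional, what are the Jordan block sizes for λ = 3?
Block sizes for λ = 3: [2, 1, 1, 1, 1]

Step 1 — from the characteristic polynomial, algebraic multiplicity of λ = 3 is 6. From dim ker(B − (3)·I) = 5, there are exactly 5 Jordan blocks for λ = 3.
Step 2 — from the minimal polynomial, the factor (x − 3)^2 tells us the largest block for λ = 3 has size 2.
Step 3 — with total size 6, 5 blocks, and largest block 2, the block sizes (in nonincreasing order) are [2, 1, 1, 1, 1].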